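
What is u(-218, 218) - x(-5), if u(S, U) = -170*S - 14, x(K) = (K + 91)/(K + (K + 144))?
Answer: 2482039/67 ≈ 37045.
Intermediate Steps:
x(K) = (91 + K)/(144 + 2*K) (x(K) = (91 + K)/(K + (144 + K)) = (91 + K)/(144 + 2*K))
u(S, U) = -14 - 170*S
u(-218, 218) - x(-5) = (-14 - 170*(-218)) - (91 - 5)/(2*(72 - 5)) = (-14 + 37060) - 86/(2*67) = 37046 - 86/(2*67) = 37046 - 1*43/67 = 37046 - 43/67 = 2482039/67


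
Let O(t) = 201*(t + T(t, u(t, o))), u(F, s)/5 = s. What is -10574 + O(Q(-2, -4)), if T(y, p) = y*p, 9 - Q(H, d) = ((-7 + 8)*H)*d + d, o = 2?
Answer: 481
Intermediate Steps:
u(F, s) = 5*s
Q(H, d) = 9 - d - H*d (Q(H, d) = 9 - (((-7 + 8)*H)*d + d) = 9 - ((1*H)*d + d) = 9 - (H*d + d) = 9 - (d + H*d) = 9 + (-d - H*d) = 9 - d - H*d)
T(y, p) = p*y
O(t) = 2211*t (O(t) = 201*(t + (5*2)*t) = 201*(t + 10*t) = 201*(11*t) = 2211*t)
-10574 + O(Q(-2, -4)) = -10574 + 2211*(9 - 1*(-4) - 1*(-2)*(-4)) = -10574 + 2211*(9 + 4 - 8) = -10574 + 2211*5 = -10574 + 11055 = 481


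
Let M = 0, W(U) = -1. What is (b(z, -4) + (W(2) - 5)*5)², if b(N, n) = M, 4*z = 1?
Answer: 900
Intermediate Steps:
z = ¼ (z = (¼)*1 = ¼ ≈ 0.25000)
b(N, n) = 0
(b(z, -4) + (W(2) - 5)*5)² = (0 + (-1 - 5)*5)² = (0 - 6*5)² = (0 - 30)² = (-30)² = 900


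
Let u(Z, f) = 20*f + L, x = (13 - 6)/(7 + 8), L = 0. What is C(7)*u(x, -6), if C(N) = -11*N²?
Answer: 64680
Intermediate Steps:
x = 7/15 ≈ 0.46667
u(Z, f) = 20*f (u(Z, f) = 20*f + 0 = 20*f)
C(7)*u(x, -6) = (-11*7²)*(20*(-6)) = -11*49*(-120) = -539*(-120) = 64680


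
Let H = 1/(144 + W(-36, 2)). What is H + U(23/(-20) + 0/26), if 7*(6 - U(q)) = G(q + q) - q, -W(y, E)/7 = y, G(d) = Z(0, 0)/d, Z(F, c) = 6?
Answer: 989957/159390 ≈ 6.2109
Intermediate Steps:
G(d) = 6/d
W(y, E) = -7*y
U(q) = 6 - 3/(7*q) + q/7 (U(q) = 6 - (6/(q + q) - q)/7 = 6 - (6/((2*q)) - q)/7 = 6 - (6*(1/(2*q)) - q)/7 = 6 - (3/q - q)/7 = 6 - (-q + 3/q)/7 = 6 + (-3/(7*q) + q/7) = 6 - 3/(7*q) + q/7)
H = 1/396 (H = 1/(144 - 7*(-36)) = 1/(144 + 252) = 1/396 ≈ 0.0025253)
H + U(23/(-20) + 0/26) = 1/396 + (-3 + (23/(-20) + 0/26)*(42 + (23/(-20) + 0/26)))/(7*(23/(-20) + 0/26)) = 1/396 + (-3 + (23*(-1/20) + 0*(1/26))*(42 + (23*(-1/20) + 0*(1/26))))/(7*(23*(-1/20) + 0*(1/26))) = 1/396 + (-3 + (-23/20 + 0)*(42 + (-23/20 + 0)))/(7*(-23/20 + 0)) = 1/396 + (-3 - 23*(42 - 23/20)/20)/(7*(-23/20)) = 1/396 + (1/7)*(-20/23)*(-3 - 23/20*817/20) = 1/396 + (1/7)*(-20/23)*(-3 - 18791/400) = 1/396 + (1/7)*(-20/23)*(-19991/400) = 1/396 + 19991/3220 = 989957/159390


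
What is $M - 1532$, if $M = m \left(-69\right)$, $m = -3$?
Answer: $-1325$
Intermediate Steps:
$M = 207$ ($M = \left(-3\right) \left(-69\right) = 207$)
$M - 1532 = 207 - 1532 = -1325$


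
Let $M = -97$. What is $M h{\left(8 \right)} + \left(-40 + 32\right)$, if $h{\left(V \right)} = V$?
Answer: $-784$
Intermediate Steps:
$M h{\left(8 \right)} + \left(-40 + 32\right) = \left(-97\right) 8 + \left(-40 + 32\right) = -776 - 8 = -784$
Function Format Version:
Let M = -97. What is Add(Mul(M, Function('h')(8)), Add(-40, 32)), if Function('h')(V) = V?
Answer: -784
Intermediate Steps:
Add(Mul(M, Function('h')(8)), Add(-40, 32)) = Add(Mul(-97, 8), Add(-40, 32)) = Add(-776, -8) = -784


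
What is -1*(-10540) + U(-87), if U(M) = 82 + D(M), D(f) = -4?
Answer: 10618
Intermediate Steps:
U(M) = 78 (U(M) = 82 - 4 = 78)
-1*(-10540) + U(-87) = -1*(-10540) + 78 = 10540 + 78 = 10618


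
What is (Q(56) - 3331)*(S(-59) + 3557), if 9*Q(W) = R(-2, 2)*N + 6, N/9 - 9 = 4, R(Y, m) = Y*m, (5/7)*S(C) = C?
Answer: -176273684/15 ≈ -1.1752e+7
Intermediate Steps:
S(C) = 7*C/5
N = 117 (N = 81 + 9*4 = 81 + 36 = 117)
Q(W) = -154/3 (Q(W) = (-2*2*117 + 6)/9 = (-4*117 + 6)/9 = (-468 + 6)/9 = (⅑)*(-462) = -154/3)
(Q(56) - 3331)*(S(-59) + 3557) = (-154/3 - 3331)*((7/5)*(-59) + 3557) = -10147*(-413/5 + 3557)/3 = -10147/3*17372/5 = -176273684/15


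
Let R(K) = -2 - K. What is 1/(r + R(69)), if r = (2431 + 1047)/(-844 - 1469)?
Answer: -2313/167701 ≈ -0.013792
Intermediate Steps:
r = -3478/2313 (r = 3478/(-2313) = 3478*(-1/2313) = -3478/2313 ≈ -1.5037)
1/(r + R(69)) = 1/(-3478/2313 + (-2 - 1*69)) = 1/(-3478/2313 + (-2 - 69)) = 1/(-3478/2313 - 71) = 1/(-167701/2313) = -2313/167701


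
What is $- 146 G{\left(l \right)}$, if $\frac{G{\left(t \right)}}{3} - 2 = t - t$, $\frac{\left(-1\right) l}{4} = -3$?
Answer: $-876$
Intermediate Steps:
$l = 12$ ($l = \left(-4\right) \left(-3\right) = 12$)
$G{\left(t \right)} = 6$ ($G{\left(t \right)} = 6 + 3 \left(t - t\right) = 6 + 3 \cdot 0 = 6 + 0 = 6$)
$- 146 G{\left(l \right)} = \left(-146\right) 6 = -876$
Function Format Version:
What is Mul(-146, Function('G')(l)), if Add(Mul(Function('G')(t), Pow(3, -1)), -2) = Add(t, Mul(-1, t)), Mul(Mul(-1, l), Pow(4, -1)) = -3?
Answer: -876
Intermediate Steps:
l = 12 (l = Mul(-4, -3) = 12)
Function('G')(t) = 6 (Function('G')(t) = Add(6, Mul(3, Add(t, Mul(-1, t)))) = Add(6, Mul(3, 0)) = Add(6, 0) = 6)
Mul(-146, Function('G')(l)) = Mul(-146, 6) = -876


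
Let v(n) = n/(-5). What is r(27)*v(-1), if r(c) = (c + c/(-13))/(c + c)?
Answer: 6/65 ≈ 0.092308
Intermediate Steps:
v(n) = -n/5 (v(n) = n*(-⅕) = -n/5)
r(c) = 6/13 (r(c) = (c + c*(-1/13))/((2*c)) = (c - c/13)*(1/(2*c)) = (12*c/13)*(1/(2*c)) = 6/13)
r(27)*v(-1) = 6*(-⅕*(-1))/13 = (6/13)*(⅕) = 6/65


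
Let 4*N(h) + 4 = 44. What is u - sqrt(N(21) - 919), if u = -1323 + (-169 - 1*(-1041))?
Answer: -451 - 3*I*sqrt(101) ≈ -451.0 - 30.15*I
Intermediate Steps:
N(h) = 10 (N(h) = -1 + (1/4)*44 = -1 + 11 = 10)
u = -451 (u = -1323 + (-169 + 1041) = -1323 + 872 = -451)
u - sqrt(N(21) - 919) = -451 - sqrt(10 - 919) = -451 - sqrt(-909) = -451 - 3*I*sqrt(101)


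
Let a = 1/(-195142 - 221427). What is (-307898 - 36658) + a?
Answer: -143531348365/416569 ≈ -3.4456e+5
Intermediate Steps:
a = -1/416569 (a = 1/(-416569) = -1/416569 ≈ -2.4006e-6)
(-307898 - 36658) + a = (-307898 - 36658) - 1/416569 = -344556 - 1/416569 = -143531348365/416569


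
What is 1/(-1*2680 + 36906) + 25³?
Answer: 534781251/34226 ≈ 15625.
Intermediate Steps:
1/(-1*2680 + 36906) + 25³ = 1/(-2680 + 36906) + 15625 = 1/34226 + 15625 = 534781251/34226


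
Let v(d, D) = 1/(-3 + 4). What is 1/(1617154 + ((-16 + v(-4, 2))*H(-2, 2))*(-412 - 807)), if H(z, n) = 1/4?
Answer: 4/6486901 ≈ 6.1663e-7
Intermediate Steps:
H(z, n) = 1/4 (H(z, n) = 1*(1/4) = 1/4)
v(d, D) = 1 (v(d, D) = 1/1 = 1)
1/(1617154 + ((-16 + v(-4, 2))*H(-2, 2))*(-412 - 807)) = 1/(1617154 + ((-16 + 1)*(1/4))*(-412 - 807)) = 1/(1617154 - 15*1/4*(-1219)) = 1/(1617154 - 15/4*(-1219)) = 1/(1617154 + 18285/4) = 1/(6486901/4) = 4/6486901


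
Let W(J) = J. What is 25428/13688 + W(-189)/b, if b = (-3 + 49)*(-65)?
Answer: 4913547/2557945 ≈ 1.9209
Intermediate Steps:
b = -2990 (b = 46*(-65) = -2990)
25428/13688 + W(-189)/b = 25428/13688 - 189/(-2990) = 25428*(1/13688) - 189*(-1/2990) = 6357/3422 + 189/2990 = 4913547/2557945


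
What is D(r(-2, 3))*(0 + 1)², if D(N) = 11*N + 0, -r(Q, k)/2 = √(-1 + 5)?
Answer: -44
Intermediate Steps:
r(Q, k) = -4 (r(Q, k) = -2*√(-1 + 5) = -2*√4 = -2*2 = -4)
D(N) = 11*N
D(r(-2, 3))*(0 + 1)² = (11*(-4))*(0 + 1)² = -44*1² = -44*1 = -44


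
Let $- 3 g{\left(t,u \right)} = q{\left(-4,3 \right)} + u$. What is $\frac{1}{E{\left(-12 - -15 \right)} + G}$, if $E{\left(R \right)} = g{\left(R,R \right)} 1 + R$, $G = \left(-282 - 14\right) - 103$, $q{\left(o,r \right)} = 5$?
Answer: $- \frac{3}{1196} \approx -0.0025084$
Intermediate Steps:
$g{\left(t,u \right)} = - \frac{5}{3} - \frac{u}{3}$ ($g{\left(t,u \right)} = - \frac{5 + u}{3} = - \frac{5}{3} - \frac{u}{3}$)
$G = -399$ ($G = -296 - 103 = -399$)
$E{\left(R \right)} = - \frac{5}{3} + \frac{2 R}{3}$ ($E{\left(R \right)} = \left(- \frac{5}{3} - \frac{R}{3}\right) 1 + R = \left(- \frac{5}{3} - \frac{R}{3}\right) + R = - \frac{5}{3} + \frac{2 R}{3}$)
$\frac{1}{E{\left(-12 - -15 \right)} + G} = \frac{1}{\left(- \frac{5}{3} + \frac{2 \left(-12 - -15\right)}{3}\right) - 399} = \frac{1}{\left(- \frac{5}{3} + \frac{2 \left(-12 + 15\right)}{3}\right) - 399} = \frac{1}{\left(- \frac{5}{3} + \frac{2}{3} \cdot 3\right) - 399} = \frac{1}{\left(- \frac{5}{3} + 2\right) - 399} = \frac{1}{\frac{1}{3} - 399} = \frac{1}{- \frac{1196}{3}} = - \frac{3}{1196}$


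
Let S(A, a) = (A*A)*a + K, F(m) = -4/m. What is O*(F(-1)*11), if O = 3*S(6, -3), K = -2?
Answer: -14520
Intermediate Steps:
S(A, a) = -2 + a*A² (S(A, a) = (A*A)*a - 2 = A²*a - 2 = a*A² - 2 = -2 + a*A²)
O = -330 (O = 3*(-2 - 3*6²) = 3*(-2 - 3*36) = 3*(-2 - 108) = 3*(-110) = -330)
O*(F(-1)*11) = -330*(-4/(-1))*11 = -330*(-4*(-1))*11 = -1320*11 = -330*44 = -14520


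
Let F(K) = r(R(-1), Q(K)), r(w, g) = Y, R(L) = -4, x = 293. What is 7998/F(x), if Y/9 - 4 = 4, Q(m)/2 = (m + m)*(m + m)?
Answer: 1333/12 ≈ 111.08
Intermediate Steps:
Q(m) = 8*m² (Q(m) = 2*((m + m)*(m + m)) = 2*((2*m)*(2*m)) = 2*(4*m²) = 8*m²)
Y = 72 (Y = 36 + 9*4 = 36 + 36 = 72)
r(w, g) = 72
F(K) = 72
7998/F(x) = 7998/72 = 7998*(1/72) = 1333/12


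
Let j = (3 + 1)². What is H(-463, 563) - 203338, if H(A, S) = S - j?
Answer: -202791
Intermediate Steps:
j = 16 (j = 4² = 16)
H(A, S) = -16 + S (H(A, S) = S - 1*16 = S - 16 = -16 + S)
H(-463, 563) - 203338 = (-16 + 563) - 203338 = 547 - 203338 = -202791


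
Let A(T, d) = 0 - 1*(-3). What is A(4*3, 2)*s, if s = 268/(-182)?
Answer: -402/91 ≈ -4.4176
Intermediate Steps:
A(T, d) = 3 (A(T, d) = 0 + 3 = 3)
s = -134/91 (s = 268*(-1/182) = -134/91 ≈ -1.4725)
A(4*3, 2)*s = 3*(-134/91) = -402/91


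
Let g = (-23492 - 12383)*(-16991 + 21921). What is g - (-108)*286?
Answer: -176832862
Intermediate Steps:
g = -176863750 (g = -35875*4930 = -176863750)
g - (-108)*286 = -176863750 - (-108)*286 = -176863750 - 1*(-30888) = -176863750 + 30888 = -176832862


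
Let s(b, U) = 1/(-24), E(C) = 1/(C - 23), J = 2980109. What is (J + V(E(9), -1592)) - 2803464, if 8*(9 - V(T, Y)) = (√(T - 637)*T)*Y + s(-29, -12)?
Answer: 33917569/192 - 597*I*√13874/196 ≈ 1.7665e+5 - 358.77*I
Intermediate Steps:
E(C) = 1/(-23 + C)
s(b, U) = -1/24
V(T, Y) = 1729/192 - T*Y*√(-637 + T)/8 (V(T, Y) = 9 - ((√(T - 637)*T)*Y - 1/24)/8 = 9 - ((√(-637 + T)*T)*Y - 1/24)/8 = 9 - ((T*√(-637 + T))*Y - 1/24)/8 = 9 - (T*Y*√(-637 + T) - 1/24)/8 = 9 - (-1/24 + T*Y*√(-637 + T))/8 = 9 + (1/192 - T*Y*√(-637 + T)/8) = 1729/192 - T*Y*√(-637 + T)/8)
(J + V(E(9), -1592)) - 2803464 = (2980109 + (1729/192 - ⅛*(-1592)*√(-637 + 1/(-23 + 9))/(-23 + 9))) - 2803464 = (2980109 + (1729/192 - ⅛*(-1592)*√(-637 + 1/(-14))/(-14))) - 2803464 = (2980109 + (1729/192 - ⅛*(-1/14)*(-1592)*√(-637 - 1/14))) - 2803464 = (2980109 + (1729/192 - ⅛*(-1/14)*(-1592)*√(-8919/14))) - 2803464 = (2980109 + (1729/192 - ⅛*(-1/14)*(-1592)*3*I*√13874/14)) - 2803464 = (2980109 + (1729/192 - 597*I*√13874/196)) - 2803464 = (572182657/192 - 597*I*√13874/196) - 2803464 = 33917569/192 - 597*I*√13874/196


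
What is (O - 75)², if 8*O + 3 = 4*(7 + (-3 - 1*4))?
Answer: 363609/64 ≈ 5681.4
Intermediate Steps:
O = -3/8 (O = -3/8 + (4*(7 + (-3 - 1*4)))/8 = -3/8 + (4*(7 + (-3 - 4)))/8 = -3/8 + (4*(7 - 7))/8 = -3/8 + (4*0)/8 = -3/8 + (⅛)*0 = -3/8 + 0 = -3/8 ≈ -0.37500)
(O - 75)² = (-3/8 - 75)² = (-603/8)² = 363609/64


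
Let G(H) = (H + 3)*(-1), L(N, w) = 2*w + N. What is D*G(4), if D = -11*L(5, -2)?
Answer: 77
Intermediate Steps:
L(N, w) = N + 2*w
D = -11 (D = -11*(5 + 2*(-2)) = -11*(5 - 4) = -11*1 = -11)
G(H) = -3 - H (G(H) = (3 + H)*(-1) = -3 - H)
D*G(4) = -11*(-3 - 1*4) = -11*(-3 - 4) = -11*(-7) = 77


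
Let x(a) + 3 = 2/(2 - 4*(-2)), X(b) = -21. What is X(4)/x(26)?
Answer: 15/2 ≈ 7.5000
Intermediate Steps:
x(a) = -14/5 (x(a) = -3 + 2/(2 - 4*(-2)) = -3 + 2/(2 + 8) = -3 + 2/10 = -3 + 2*(1/10) = -3 + 1/5 = -14/5)
X(4)/x(26) = -21/(-14/5) = -21*(-5/14) = 15/2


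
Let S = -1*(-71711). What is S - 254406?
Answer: -182695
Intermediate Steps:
S = 71711
S - 254406 = 71711 - 254406 = -182695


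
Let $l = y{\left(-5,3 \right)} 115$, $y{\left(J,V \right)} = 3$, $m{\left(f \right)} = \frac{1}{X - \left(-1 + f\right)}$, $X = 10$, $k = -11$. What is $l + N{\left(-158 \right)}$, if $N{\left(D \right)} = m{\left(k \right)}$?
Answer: $\frac{7591}{22} \approx 345.05$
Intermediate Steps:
$m{\left(f \right)} = \frac{1}{11 - f}$ ($m{\left(f \right)} = \frac{1}{10 - \left(-1 + f\right)} = \frac{1}{11 - f}$)
$N{\left(D \right)} = \frac{1}{22}$ ($N{\left(D \right)} = \frac{1}{11 - -11} = \frac{1}{11 + 11} = \frac{1}{22}$)
$l = 345$ ($l = 3 \cdot 115 = 345$)
$l + N{\left(-158 \right)} = 345 + \frac{1}{22} = \frac{7591}{22}$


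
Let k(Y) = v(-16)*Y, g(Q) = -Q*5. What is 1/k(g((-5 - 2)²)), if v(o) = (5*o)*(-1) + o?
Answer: -1/15680 ≈ -6.3775e-5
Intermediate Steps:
v(o) = -4*o (v(o) = -5*o + o = -4*o)
g(Q) = -5*Q
k(Y) = 64*Y (k(Y) = (-4*(-16))*Y = 64*Y)
1/k(g((-5 - 2)²)) = 1/(64*(-5*(-5 - 2)²)) = 1/(64*(-5*(-7)²)) = 1/(64*(-5*49)) = 1/(64*(-245)) = 1/(-15680) = -1/15680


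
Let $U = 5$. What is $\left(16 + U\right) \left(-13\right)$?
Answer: $-273$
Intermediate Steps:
$\left(16 + U\right) \left(-13\right) = \left(16 + 5\right) \left(-13\right) = 21 \left(-13\right) = -273$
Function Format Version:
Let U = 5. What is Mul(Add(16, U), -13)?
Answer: -273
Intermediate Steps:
Mul(Add(16, U), -13) = Mul(Add(16, 5), -13) = Mul(21, -13) = -273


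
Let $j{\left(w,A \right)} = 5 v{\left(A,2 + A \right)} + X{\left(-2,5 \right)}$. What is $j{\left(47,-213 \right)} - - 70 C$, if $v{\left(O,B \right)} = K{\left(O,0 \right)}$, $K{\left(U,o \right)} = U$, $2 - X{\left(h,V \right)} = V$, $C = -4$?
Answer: $-1348$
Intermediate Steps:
$X{\left(h,V \right)} = 2 - V$
$v{\left(O,B \right)} = O$
$j{\left(w,A \right)} = -3 + 5 A$ ($j{\left(w,A \right)} = 5 A + \left(2 - 5\right) = 5 A - 3 = -3 + 5 A$)
$j{\left(47,-213 \right)} - - 70 C = \left(-3 + 5 \left(-213\right)\right) - \left(-70\right) \left(-4\right) = \left(-3 - 1065\right) - 280 = -1068 - 280 = -1348$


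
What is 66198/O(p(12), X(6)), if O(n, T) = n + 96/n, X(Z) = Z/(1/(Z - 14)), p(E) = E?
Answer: 33099/10 ≈ 3309.9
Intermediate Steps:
X(Z) = Z*(-14 + Z) (X(Z) = Z/(1/(-14 + Z)) = Z*(-14 + Z))
66198/O(p(12), X(6)) = 66198/(12 + 96/12) = 66198/(12 + 96*(1/12)) = 66198/(12 + 8) = 66198/20 = 66198*(1/20) = 33099/10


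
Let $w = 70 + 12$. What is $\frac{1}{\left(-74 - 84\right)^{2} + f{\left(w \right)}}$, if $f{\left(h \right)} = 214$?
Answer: $\frac{1}{25178} \approx 3.9717 \cdot 10^{-5}$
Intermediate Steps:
$w = 82$
$\frac{1}{\left(-74 - 84\right)^{2} + f{\left(w \right)}} = \frac{1}{\left(-74 - 84\right)^{2} + 214} = \frac{1}{\left(-158\right)^{2} + 214} = \frac{1}{24964 + 214} = \frac{1}{25178}$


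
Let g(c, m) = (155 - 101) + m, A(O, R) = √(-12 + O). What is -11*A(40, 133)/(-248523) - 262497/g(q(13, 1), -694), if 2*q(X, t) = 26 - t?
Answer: 262497/640 + 2*√7/22593 ≈ 410.15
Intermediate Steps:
q(X, t) = 13 - t/2 (q(X, t) = (26 - t)/2 = 13 - t/2)
g(c, m) = 54 + m
-11*A(40, 133)/(-248523) - 262497/g(q(13, 1), -694) = -11*√(-12 + 40)/(-248523) - 262497/(54 - 694) = -22*√7*(-1/248523) - 262497/(-640) = -22*√7*(-1/248523) - 262497*(-1/640) = -22*√7*(-1/248523) + 262497/640 = 2*√7/22593 + 262497/640 = 262497/640 + 2*√7/22593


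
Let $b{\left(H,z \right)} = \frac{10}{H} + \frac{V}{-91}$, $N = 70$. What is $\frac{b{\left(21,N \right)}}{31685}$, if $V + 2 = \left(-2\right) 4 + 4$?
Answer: $\frac{148}{8650005} \approx 1.711 \cdot 10^{-5}$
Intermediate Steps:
$V = -6$ ($V = -2 + \left(\left(-2\right) 4 + 4\right) = -2 + \left(-8 + 4\right) = -2 - 4 = -6$)
$b{\left(H,z \right)} = \frac{6}{91} + \frac{10}{H}$ ($b{\left(H,z \right)} = \frac{10}{H} - \frac{6}{-91} = \frac{10}{H} - - \frac{6}{91} = \frac{10}{H} + \frac{6}{91} = \frac{6}{91} + \frac{10}{H}$)
$\frac{b{\left(21,N \right)}}{31685} = \frac{\frac{6}{91} + \frac{10}{21}}{31685} = \left(\frac{6}{91} + 10 \cdot \frac{1}{21}\right) \frac{1}{31685} = \left(\frac{6}{91} + \frac{10}{21}\right) \frac{1}{31685} = \frac{148}{273} \cdot \frac{1}{31685} = \frac{148}{8650005}$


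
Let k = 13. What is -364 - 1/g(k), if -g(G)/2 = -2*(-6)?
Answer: -8735/24 ≈ -363.96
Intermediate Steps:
g(G) = -24 (g(G) = -(-4)*(-6) = -2*12 = -24)
-364 - 1/g(k) = -364 - 1/(-24) = -364 - 1*(-1/24) = -364 + 1/24 = -8735/24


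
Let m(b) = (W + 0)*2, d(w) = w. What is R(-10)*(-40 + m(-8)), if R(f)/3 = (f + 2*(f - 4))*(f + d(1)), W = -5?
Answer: -51300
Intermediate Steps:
m(b) = -10 (m(b) = (-5 + 0)*2 = -5*2 = -10)
R(f) = 3*(1 + f)*(-8 + 3*f) (R(f) = 3*((f + 2*(f - 4))*(f + 1)) = 3*((f + 2*(-4 + f))*(1 + f)) = 3*((f + (-8 + 2*f))*(1 + f)) = 3*((-8 + 3*f)*(1 + f)) = 3*((1 + f)*(-8 + 3*f)) = 3*(1 + f)*(-8 + 3*f))
R(-10)*(-40 + m(-8)) = (-24 - 15*(-10) + 9*(-10)²)*(-40 - 10) = (-24 + 150 + 9*100)*(-50) = (-24 + 150 + 900)*(-50) = 1026*(-50) = -51300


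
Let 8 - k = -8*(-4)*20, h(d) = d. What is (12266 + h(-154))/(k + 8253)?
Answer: 12112/7621 ≈ 1.5893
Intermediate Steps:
k = -632 (k = 8 - (-8*(-4))*20 = 8 - 32*20 = 8 - 1*640 = 8 - 640 = -632)
(12266 + h(-154))/(k + 8253) = (12266 - 154)/(-632 + 8253) = 12112/7621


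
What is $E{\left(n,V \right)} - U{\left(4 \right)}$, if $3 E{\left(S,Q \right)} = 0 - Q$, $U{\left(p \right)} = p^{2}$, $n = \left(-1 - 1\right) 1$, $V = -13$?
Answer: $- \frac{35}{3} \approx -11.667$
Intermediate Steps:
$n = -2$ ($n = \left(-2\right) 1 = -2$)
$E{\left(S,Q \right)} = - \frac{Q}{3}$ ($E{\left(S,Q \right)} = \frac{0 - Q}{3} = \frac{\left(-1\right) Q}{3} = - \frac{Q}{3}$)
$E{\left(n,V \right)} - U{\left(4 \right)} = \left(- \frac{1}{3}\right) \left(-13\right) - 4^{2} = \frac{13}{3} - 16 = - \frac{35}{3}$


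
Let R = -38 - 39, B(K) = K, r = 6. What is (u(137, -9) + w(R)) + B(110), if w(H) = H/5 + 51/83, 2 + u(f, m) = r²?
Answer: 53624/415 ≈ 129.21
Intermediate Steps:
R = -77
u(f, m) = 34 (u(f, m) = -2 + 6² = -2 + 36 = 34)
w(H) = 51/83 + H/5 (w(H) = H*(⅕) + 51*(1/83) = H/5 + 51/83 = 51/83 + H/5)
(u(137, -9) + w(R)) + B(110) = (34 + (51/83 + (⅕)*(-77))) + 110 = (34 + (51/83 - 77/5)) + 110 = (34 - 6136/415) + 110 = 7974/415 + 110 = 53624/415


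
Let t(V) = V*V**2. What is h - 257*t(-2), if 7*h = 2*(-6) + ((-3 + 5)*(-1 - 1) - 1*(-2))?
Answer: 2054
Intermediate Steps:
t(V) = V**3
h = -2 (h = (2*(-6) + ((-3 + 5)*(-1 - 1) - 1*(-2)))/7 = (-12 + (2*(-2) + 2))/7 = (-12 + (-4 + 2))/7 = (-12 - 2)/7 = (1/7)*(-14) = -2)
h - 257*t(-2) = -2 - 257*(-2)**3 = -2 - 257*(-8) = -2 + 2056 = 2054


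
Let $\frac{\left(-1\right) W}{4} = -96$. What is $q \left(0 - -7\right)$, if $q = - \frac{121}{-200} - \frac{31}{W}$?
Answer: $\frac{35231}{9600} \approx 3.6699$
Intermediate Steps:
$W = 384$ ($W = \left(-4\right) \left(-96\right) = 384$)
$q = \frac{5033}{9600}$ ($q = - \frac{121}{-200} - \frac{31}{384} = \left(-121\right) \left(- \frac{1}{200}\right) - \frac{31}{384} = \frac{121}{200} - \frac{31}{384} = \frac{5033}{9600} \approx 0.52427$)
$q \left(0 - -7\right) = \frac{5033 \left(0 - -7\right)}{9600} = \frac{5033 \left(0 + 7\right)}{9600} = \frac{5033}{9600} \cdot 7 = \frac{35231}{9600}$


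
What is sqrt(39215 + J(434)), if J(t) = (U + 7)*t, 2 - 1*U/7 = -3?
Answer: sqrt(57443) ≈ 239.67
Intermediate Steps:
U = 35 (U = 14 - 7*(-3) = 14 + 21 = 35)
J(t) = 42*t (J(t) = (35 + 7)*t = 42*t)
sqrt(39215 + J(434)) = sqrt(39215 + 42*434) = sqrt(39215 + 18228) = sqrt(57443)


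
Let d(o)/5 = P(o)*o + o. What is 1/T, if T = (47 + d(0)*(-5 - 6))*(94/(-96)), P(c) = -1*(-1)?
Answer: -48/2209 ≈ -0.021729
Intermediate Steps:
P(c) = 1
d(o) = 10*o (d(o) = 5*(1*o + o) = 5*(o + o) = 5*(2*o) = 10*o)
T = -2209/48 (T = (47 + (10*0)*(-5 - 6))*(94/(-96)) = (47 + 0*(-11))*(94*(-1/96)) = (47 + 0)*(-47/48) = 47*(-47/48) = -2209/48 ≈ -46.021)
1/T = 1/(-2209/48) = -48/2209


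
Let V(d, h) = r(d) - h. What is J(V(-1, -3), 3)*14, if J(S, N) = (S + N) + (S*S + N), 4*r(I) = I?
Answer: 1827/8 ≈ 228.38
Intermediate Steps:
r(I) = I/4
V(d, h) = -h + d/4 (V(d, h) = d/4 - h = -h + d/4)
J(S, N) = S + S² + 2*N (J(S, N) = (N + S) + (S² + N) = (N + S) + (N + S²) = S + S² + 2*N)
J(V(-1, -3), 3)*14 = ((-1*(-3) + (¼)*(-1)) + (-1*(-3) + (¼)*(-1))² + 2*3)*14 = ((3 - ¼) + (3 - ¼)² + 6)*14 = (11/4 + (11/4)² + 6)*14 = (11/4 + 121/16 + 6)*14 = (261/16)*14 = 1827/8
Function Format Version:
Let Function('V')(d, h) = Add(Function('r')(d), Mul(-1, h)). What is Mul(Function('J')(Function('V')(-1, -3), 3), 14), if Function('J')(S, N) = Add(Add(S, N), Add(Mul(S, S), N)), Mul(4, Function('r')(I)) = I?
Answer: Rational(1827, 8) ≈ 228.38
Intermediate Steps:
Function('r')(I) = Mul(Rational(1, 4), I)
Function('V')(d, h) = Add(Mul(-1, h), Mul(Rational(1, 4), d)) (Function('V')(d, h) = Add(Mul(Rational(1, 4), d), Mul(-1, h)) = Add(Mul(-1, h), Mul(Rational(1, 4), d)))
Function('J')(S, N) = Add(S, Pow(S, 2), Mul(2, N)) (Function('J')(S, N) = Add(Add(N, S), Add(Pow(S, 2), N)) = Add(Add(N, S), Add(N, Pow(S, 2))) = Add(S, Pow(S, 2), Mul(2, N)))
Mul(Function('J')(Function('V')(-1, -3), 3), 14) = Mul(Add(Add(Mul(-1, -3), Mul(Rational(1, 4), -1)), Pow(Add(Mul(-1, -3), Mul(Rational(1, 4), -1)), 2), Mul(2, 3)), 14) = Mul(Add(Add(3, Rational(-1, 4)), Pow(Add(3, Rational(-1, 4)), 2), 6), 14) = Mul(Add(Rational(11, 4), Pow(Rational(11, 4), 2), 6), 14) = Mul(Add(Rational(11, 4), Rational(121, 16), 6), 14) = Mul(Rational(261, 16), 14) = Rational(1827, 8)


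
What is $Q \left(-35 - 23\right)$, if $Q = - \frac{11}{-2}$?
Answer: $-319$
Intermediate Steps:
$Q = \frac{11}{2}$ ($Q = \left(-11\right) \left(- \frac{1}{2}\right) = \frac{11}{2} \approx 5.5$)
$Q \left(-35 - 23\right) = \frac{11 \left(-35 - 23\right)}{2} = \frac{11}{2} \left(-58\right) = -319$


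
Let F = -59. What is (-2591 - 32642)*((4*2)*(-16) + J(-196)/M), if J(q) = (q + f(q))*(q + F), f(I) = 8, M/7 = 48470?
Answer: 152844911494/33929 ≈ 4.5048e+6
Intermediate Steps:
M = 339290 (M = 7*48470 = 339290)
J(q) = (-59 + q)*(8 + q) (J(q) = (q + 8)*(q - 59) = (8 + q)*(-59 + q) = (-59 + q)*(8 + q))
(-2591 - 32642)*((4*2)*(-16) + J(-196)/M) = (-2591 - 32642)*((4*2)*(-16) + (-472 + (-196)² - 51*(-196))/339290) = -35233*(8*(-16) + (-472 + 38416 + 9996)*(1/339290)) = -35233*(-128 + 47940*(1/339290)) = -35233*(-128 + 4794/33929) = -35233*(-4338118/33929) = 152844911494/33929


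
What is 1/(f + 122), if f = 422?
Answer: 1/544 ≈ 0.0018382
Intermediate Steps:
1/(f + 122) = 1/(422 + 122) = 1/544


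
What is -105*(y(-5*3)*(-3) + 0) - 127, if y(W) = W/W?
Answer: 188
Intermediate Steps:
y(W) = 1
-105*(y(-5*3)*(-3) + 0) - 127 = -105*(1*(-3) + 0) - 127 = -105*(-3 + 0) - 127 = -105*(-3) - 127 = 315 - 127 = 188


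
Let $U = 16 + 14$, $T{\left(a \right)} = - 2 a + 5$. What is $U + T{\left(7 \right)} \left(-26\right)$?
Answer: $264$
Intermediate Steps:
$T{\left(a \right)} = 5 - 2 a$
$U = 30$
$U + T{\left(7 \right)} \left(-26\right) = 30 + \left(5 - 14\right) \left(-26\right) = 30 - -234 = 30 + 234 = 264$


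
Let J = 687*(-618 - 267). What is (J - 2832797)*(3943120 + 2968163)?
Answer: -23780287256136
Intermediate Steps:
J = -607995 (J = 687*(-885) = -607995)
(J - 2832797)*(3943120 + 2968163) = (-607995 - 2832797)*(3943120 + 2968163) = -3440792*6911283 = -23780287256136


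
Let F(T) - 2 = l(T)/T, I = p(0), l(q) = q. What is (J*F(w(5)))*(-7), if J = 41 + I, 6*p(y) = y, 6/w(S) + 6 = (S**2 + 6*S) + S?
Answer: -861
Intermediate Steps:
w(S) = 6/(-6 + S**2 + 7*S) (w(S) = 6/(-6 + ((S**2 + 6*S) + S)) = 6/(-6 + (S**2 + 7*S)) = 6/(-6 + S**2 + 7*S))
p(y) = y/6
I = 0 (I = (1/6)*0 = 0)
F(T) = 3 (F(T) = 2 + T/T = 2 + 1 = 3)
J = 41 (J = 41 + 0 = 41)
(J*F(w(5)))*(-7) = (41*3)*(-7) = 123*(-7) = -861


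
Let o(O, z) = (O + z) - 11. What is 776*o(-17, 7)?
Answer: -16296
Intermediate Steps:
o(O, z) = -11 + O + z
776*o(-17, 7) = 776*(-11 - 17 + 7) = 776*(-21) = -16296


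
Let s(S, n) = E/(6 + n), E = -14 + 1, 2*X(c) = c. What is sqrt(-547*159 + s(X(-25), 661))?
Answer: 2*I*sqrt(9673334917)/667 ≈ 294.91*I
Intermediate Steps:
X(c) = c/2
E = -13
s(S, n) = -13/(6 + n)
sqrt(-547*159 + s(X(-25), 661)) = sqrt(-547*159 - 13/(6 + 661)) = sqrt(-86973 - 13/667) = sqrt(-58011004/667) = 2*I*sqrt(9673334917)/667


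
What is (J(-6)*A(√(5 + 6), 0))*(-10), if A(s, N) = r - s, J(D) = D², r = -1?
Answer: 360 + 360*√11 ≈ 1554.0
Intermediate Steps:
A(s, N) = -1 - s
(J(-6)*A(√(5 + 6), 0))*(-10) = ((-6)²*(-1 - √(5 + 6)))*(-10) = (36*(-1 - √11))*(-10) = (-36 - 36*√11)*(-10) = 360 + 360*√11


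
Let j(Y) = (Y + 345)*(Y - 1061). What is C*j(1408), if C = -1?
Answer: -608291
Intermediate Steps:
j(Y) = (-1061 + Y)*(345 + Y) (j(Y) = (345 + Y)*(-1061 + Y) = (-1061 + Y)*(345 + Y))
C*j(1408) = -(-366045 + 1408² - 716*1408) = -(-366045 + 1982464 - 1008128) = -1*608291 = -608291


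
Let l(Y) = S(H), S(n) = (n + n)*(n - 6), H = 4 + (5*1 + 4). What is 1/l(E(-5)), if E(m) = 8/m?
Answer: 1/182 ≈ 0.0054945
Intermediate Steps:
H = 13 (H = 4 + (5 + 4) = 4 + 9 = 13)
S(n) = 2*n*(-6 + n) (S(n) = (2*n)*(-6 + n) = 2*n*(-6 + n))
l(Y) = 182 (l(Y) = 2*13*(-6 + 13) = 2*13*7 = 182)
1/l(E(-5)) = 1/182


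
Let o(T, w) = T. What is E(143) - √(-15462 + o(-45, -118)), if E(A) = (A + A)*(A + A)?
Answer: 81796 - 3*I*√1723 ≈ 81796.0 - 124.53*I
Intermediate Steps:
E(A) = 4*A² (E(A) = (2*A)*(2*A) = 4*A²)
E(143) - √(-15462 + o(-45, -118)) = 4*143² - √(-15462 - 45) = 4*20449 - √(-15507) = 81796 - 3*I*√1723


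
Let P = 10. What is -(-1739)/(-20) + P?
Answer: -1539/20 ≈ -76.950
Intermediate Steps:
-(-1739)/(-20) + P = -(-1739)/(-20) + 10 = -(-1739)*(-1)/20 + 10 = -37*47/20 + 10 = -1739/20 + 10 = -1539/20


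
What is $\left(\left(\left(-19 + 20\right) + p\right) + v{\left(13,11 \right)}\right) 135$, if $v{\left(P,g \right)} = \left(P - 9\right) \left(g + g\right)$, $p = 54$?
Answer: $19305$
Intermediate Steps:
$v{\left(P,g \right)} = 2 g \left(-9 + P\right)$ ($v{\left(P,g \right)} = \left(-9 + P\right) 2 g = 2 g \left(-9 + P\right)$)
$\left(\left(\left(-19 + 20\right) + p\right) + v{\left(13,11 \right)}\right) 135 = \left(\left(\left(-19 + 20\right) + 54\right) + 2 \cdot 11 \left(-9 + 13\right)\right) 135 = \left(\left(1 + 54\right) + 2 \cdot 11 \cdot 4\right) 135 = \left(55 + 88\right) 135 = 143 \cdot 135 = 19305$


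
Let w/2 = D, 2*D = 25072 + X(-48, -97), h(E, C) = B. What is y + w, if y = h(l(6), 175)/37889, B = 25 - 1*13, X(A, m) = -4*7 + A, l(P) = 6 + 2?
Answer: 947073456/37889 ≈ 24996.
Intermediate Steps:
l(P) = 8
X(A, m) = -28 + A
B = 12 (B = 25 - 13 = 12)
h(E, C) = 12
y = 12/37889 ≈ 0.00031671
D = 12498 (D = (25072 + (-28 - 48))/2 = (25072 - 76)/2 = (½)*24996 = 12498)
w = 24996 (w = 2*12498 = 24996)
y + w = 12/37889 + 24996 = 947073456/37889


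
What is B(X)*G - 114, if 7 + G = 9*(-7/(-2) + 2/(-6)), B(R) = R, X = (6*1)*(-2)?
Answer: -372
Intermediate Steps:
X = -12 (X = 6*(-2) = -12)
G = 43/2 (G = -7 + 9*(-7/(-2) + 2/(-6)) = -7 + 9*(-7*(-½) + 2*(-⅙)) = -7 + 9*(7/2 - ⅓) = -7 + 9*(19/6) = -7 + 57/2 = 43/2 ≈ 21.500)
B(X)*G - 114 = -12*43/2 - 114 = -258 - 114 = -372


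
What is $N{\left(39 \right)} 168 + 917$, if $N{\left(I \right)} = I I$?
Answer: $256445$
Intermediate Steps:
$N{\left(I \right)} = I^{2}$
$N{\left(39 \right)} 168 + 917 = 39^{2} \cdot 168 + 917 = 1521 \cdot 168 + 917 = 255528 + 917 = 256445$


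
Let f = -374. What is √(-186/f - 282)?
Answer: 3*I*√1093763/187 ≈ 16.778*I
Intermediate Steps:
√(-186/f - 282) = √(-186/(-374) - 282) = √(-186*(-1/374) - 282) = √(93/187 - 282) = √(-52641/187) = 3*I*√1093763/187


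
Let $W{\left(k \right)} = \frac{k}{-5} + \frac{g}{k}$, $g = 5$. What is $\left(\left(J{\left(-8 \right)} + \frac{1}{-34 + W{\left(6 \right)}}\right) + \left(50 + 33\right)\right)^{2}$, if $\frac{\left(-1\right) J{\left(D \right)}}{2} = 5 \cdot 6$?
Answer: $\frac{560884489}{1062961} \approx 527.66$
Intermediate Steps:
$W{\left(k \right)} = \frac{5}{k} - \frac{k}{5}$ ($W{\left(k \right)} = \frac{k}{-5} + \frac{5}{k} = k \left(- \frac{1}{5}\right) + \frac{5}{k} = - \frac{k}{5} + \frac{5}{k} = \frac{5}{k} - \frac{k}{5}$)
$J{\left(D \right)} = -60$ ($J{\left(D \right)} = - 2 \cdot 5 \cdot 6 = \left(-2\right) 30 = -60$)
$\left(\left(J{\left(-8 \right)} + \frac{1}{-34 + W{\left(6 \right)}}\right) + \left(50 + 33\right)\right)^{2} = \left(\left(-60 + \frac{1}{-34 + \left(\frac{5}{6} - \frac{6}{5}\right)}\right) + \left(50 + 33\right)\right)^{2} = \left(\left(-60 + \frac{1}{-34 + \left(5 \cdot \frac{1}{6} - \frac{6}{5}\right)}\right) + 83\right)^{2} = \left(\left(-60 + \frac{1}{-34 + \left(\frac{5}{6} - \frac{6}{5}\right)}\right) + 83\right)^{2} = \left(\left(-60 + \frac{1}{-34 - \frac{11}{30}}\right) + 83\right)^{2} = \left(\left(-60 + \frac{1}{- \frac{1031}{30}}\right) + 83\right)^{2} = \left(\left(-60 - \frac{30}{1031}\right) + 83\right)^{2} = \left(- \frac{61890}{1031} + 83\right)^{2} = \left(\frac{23683}{1031}\right)^{2} = \frac{560884489}{1062961}$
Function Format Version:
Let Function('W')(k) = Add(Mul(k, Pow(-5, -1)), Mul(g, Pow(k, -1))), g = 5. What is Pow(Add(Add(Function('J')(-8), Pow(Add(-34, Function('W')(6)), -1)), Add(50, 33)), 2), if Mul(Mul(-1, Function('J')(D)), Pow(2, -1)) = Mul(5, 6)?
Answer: Rational(560884489, 1062961) ≈ 527.66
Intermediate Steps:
Function('W')(k) = Add(Mul(5, Pow(k, -1)), Mul(Rational(-1, 5), k)) (Function('W')(k) = Add(Mul(k, Pow(-5, -1)), Mul(5, Pow(k, -1))) = Add(Mul(k, Rational(-1, 5)), Mul(5, Pow(k, -1))) = Add(Mul(Rational(-1, 5), k), Mul(5, Pow(k, -1))) = Add(Mul(5, Pow(k, -1)), Mul(Rational(-1, 5), k)))
Function('J')(D) = -60 (Function('J')(D) = Mul(-2, Mul(5, 6)) = Mul(-2, 30) = -60)
Pow(Add(Add(Function('J')(-8), Pow(Add(-34, Function('W')(6)), -1)), Add(50, 33)), 2) = Pow(Add(Add(-60, Pow(Add(-34, Add(Mul(5, Pow(6, -1)), Mul(Rational(-1, 5), 6))), -1)), Add(50, 33)), 2) = Pow(Add(Add(-60, Pow(Add(-34, Add(Mul(5, Rational(1, 6)), Rational(-6, 5))), -1)), 83), 2) = Pow(Add(Add(-60, Pow(Add(-34, Add(Rational(5, 6), Rational(-6, 5))), -1)), 83), 2) = Pow(Add(Add(-60, Pow(Add(-34, Rational(-11, 30)), -1)), 83), 2) = Pow(Add(Add(-60, Pow(Rational(-1031, 30), -1)), 83), 2) = Pow(Add(Add(-60, Rational(-30, 1031)), 83), 2) = Pow(Add(Rational(-61890, 1031), 83), 2) = Pow(Rational(23683, 1031), 2) = Rational(560884489, 1062961)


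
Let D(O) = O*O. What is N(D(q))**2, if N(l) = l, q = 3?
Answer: 81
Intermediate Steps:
D(O) = O**2
N(D(q))**2 = (3**2)**2 = 9**2 = 81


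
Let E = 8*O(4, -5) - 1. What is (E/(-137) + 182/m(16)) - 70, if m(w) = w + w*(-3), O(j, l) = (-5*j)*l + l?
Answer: -178051/2192 ≈ -81.228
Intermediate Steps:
O(j, l) = l - 5*j*l (O(j, l) = -5*j*l + l = l - 5*j*l)
m(w) = -2*w (m(w) = w - 3*w = -2*w)
E = 759 (E = 8*(-5*(1 - 5*4)) - 1 = 8*(-5*(1 - 20)) - 1 = 8*(-5*(-19)) - 1 = 8*95 - 1 = 760 - 1 = 759)
(E/(-137) + 182/m(16)) - 70 = (759/(-137) + 182/((-2*16))) - 70 = (759*(-1/137) + 182/(-32)) - 70 = (-759/137 + 182*(-1/32)) - 70 = (-759/137 - 91/16) - 70 = -24611/2192 - 70 = -178051/2192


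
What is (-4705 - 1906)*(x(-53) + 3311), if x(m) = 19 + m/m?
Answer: -22021241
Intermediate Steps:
x(m) = 20 (x(m) = 19 + 1 = 20)
(-4705 - 1906)*(x(-53) + 3311) = (-4705 - 1906)*(20 + 3311) = -6611*3331 = -22021241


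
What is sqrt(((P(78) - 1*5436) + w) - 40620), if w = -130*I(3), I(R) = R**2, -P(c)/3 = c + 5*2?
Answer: I*sqrt(47490) ≈ 217.92*I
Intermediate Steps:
P(c) = -30 - 3*c (P(c) = -3*(c + 5*2) = -3*(c + 10) = -3*(10 + c) = -30 - 3*c)
w = -1170 (w = -130*3**2 = -130*9 = -1170)
sqrt(((P(78) - 1*5436) + w) - 40620) = sqrt((((-30 - 3*78) - 1*5436) - 1170) - 40620) = sqrt((((-30 - 234) - 5436) - 1170) - 40620) = sqrt(((-264 - 5436) - 1170) - 40620) = sqrt((-5700 - 1170) - 40620) = sqrt(-6870 - 40620) = sqrt(-47490) = I*sqrt(47490)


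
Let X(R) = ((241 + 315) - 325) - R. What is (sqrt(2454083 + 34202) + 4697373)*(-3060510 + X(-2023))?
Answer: -14365769161488 - 3058256*sqrt(2488285) ≈ -1.4371e+13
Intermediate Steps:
X(R) = 231 - R (X(R) = (556 - 325) - R = 231 - R)
(sqrt(2454083 + 34202) + 4697373)*(-3060510 + X(-2023)) = (sqrt(2454083 + 34202) + 4697373)*(-3060510 + (231 - 1*(-2023))) = (sqrt(2488285) + 4697373)*(-3060510 + (231 + 2023)) = (4697373 + sqrt(2488285))*(-3060510 + 2254) = (4697373 + sqrt(2488285))*(-3058256) = -14365769161488 - 3058256*sqrt(2488285)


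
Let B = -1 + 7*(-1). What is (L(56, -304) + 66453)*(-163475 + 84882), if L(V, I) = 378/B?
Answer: -20876108439/4 ≈ -5.2190e+9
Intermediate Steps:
B = -8 (B = -1 - 7 = -8)
L(V, I) = -189/4 (L(V, I) = 378/(-8) = 378*(-1/8) = -189/4)
(L(56, -304) + 66453)*(-163475 + 84882) = (-189/4 + 66453)*(-163475 + 84882) = (265623/4)*(-78593) = -20876108439/4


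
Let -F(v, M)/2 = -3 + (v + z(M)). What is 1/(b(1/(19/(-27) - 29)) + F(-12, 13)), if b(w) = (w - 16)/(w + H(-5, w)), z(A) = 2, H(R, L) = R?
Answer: 367/10711 ≈ 0.034264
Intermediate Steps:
b(w) = (-16 + w)/(-5 + w) (b(w) = (w - 16)/(w - 5) = (-16 + w)/(-5 + w))
F(v, M) = 2 - 2*v (F(v, M) = -2*(-3 + (v + 2)) = -2*(-3 + (2 + v)) = -2*(-1 + v) = 2 - 2*v)
1/(b(1/(19/(-27) - 29)) + F(-12, 13)) = 1/((-16 + 1/(19/(-27) - 29))/(-5 + 1/(19/(-27) - 29)) + (2 - 2*(-12))) = 1/((-16 + 1/(19*(-1/27) - 29))/(-5 + 1/(19*(-1/27) - 29)) + (2 + 24)) = 1/((-16 + 1/(-19/27 - 29))/(-5 + 1/(-19/27 - 29)) + 26) = 1/((-16 + 1/(-802/27))/(-5 + 1/(-802/27)) + 26) = 1/((-16 - 27/802)/(-5 - 27/802) + 26) = 1/(-12859/802/(-4037/802) + 26) = 1/(-802/4037*(-12859/802) + 26) = 1/(1169/367 + 26) = 1/(10711/367) = 367/10711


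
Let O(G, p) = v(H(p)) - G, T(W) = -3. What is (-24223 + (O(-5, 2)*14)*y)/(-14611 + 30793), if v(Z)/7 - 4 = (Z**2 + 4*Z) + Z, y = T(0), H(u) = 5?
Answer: -40309/16182 ≈ -2.4910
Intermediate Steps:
y = -3
v(Z) = 28 + 7*Z**2 + 35*Z (v(Z) = 28 + 7*((Z**2 + 4*Z) + Z) = 28 + 7*(Z**2 + 5*Z) = 28 + (7*Z**2 + 35*Z) = 28 + 7*Z**2 + 35*Z)
O(G, p) = 378 - G (O(G, p) = (28 + 7*5**2 + 35*5) - G = (28 + 7*25 + 175) - G = (28 + 175 + 175) - G = 378 - G)
(-24223 + (O(-5, 2)*14)*y)/(-14611 + 30793) = (-24223 + ((378 - 1*(-5))*14)*(-3))/(-14611 + 30793) = (-24223 + ((378 + 5)*14)*(-3))/16182 = (-24223 + (383*14)*(-3))*(1/16182) = (-24223 + 5362*(-3))*(1/16182) = (-24223 - 16086)*(1/16182) = -40309*1/16182 = -40309/16182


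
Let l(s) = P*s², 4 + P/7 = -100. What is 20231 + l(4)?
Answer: 8583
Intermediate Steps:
P = -728 (P = -28 + 7*(-100) = -28 - 700 = -728)
l(s) = -728*s²
20231 + l(4) = 20231 - 728*4² = 20231 - 728*16 = 20231 - 11648 = 8583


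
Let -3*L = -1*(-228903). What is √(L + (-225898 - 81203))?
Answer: I*√383402 ≈ 619.19*I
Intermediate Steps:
L = -76301 (L = -(-1)*(-228903)/3 = -⅓*228903 = -76301)
√(L + (-225898 - 81203)) = √(-76301 + (-225898 - 81203)) = √(-76301 - 307101) = √(-383402) = I*√383402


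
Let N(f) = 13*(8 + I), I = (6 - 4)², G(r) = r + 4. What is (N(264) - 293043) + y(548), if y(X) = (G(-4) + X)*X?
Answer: 7417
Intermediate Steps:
G(r) = 4 + r
I = 4 (I = 2² = 4)
y(X) = X² (y(X) = ((4 - 4) + X)*X = (0 + X)*X = X*X = X²)
N(f) = 156 (N(f) = 13*(8 + 4) = 13*12 = 156)
(N(264) - 293043) + y(548) = (156 - 293043) + 548² = -292887 + 300304 = 7417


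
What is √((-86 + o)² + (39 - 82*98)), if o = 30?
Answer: I*√4861 ≈ 69.721*I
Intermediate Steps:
√((-86 + o)² + (39 - 82*98)) = √((-86 + 30)² + (39 - 82*98)) = √((-56)² + (39 - 8036)) = √(3136 - 7997) = √(-4861) = I*√4861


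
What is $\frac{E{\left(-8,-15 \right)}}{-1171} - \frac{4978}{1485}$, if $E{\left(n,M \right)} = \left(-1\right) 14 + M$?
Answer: $- \frac{5786173}{1738935} \approx -3.3274$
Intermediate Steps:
$E{\left(n,M \right)} = -14 + M$
$\frac{E{\left(-8,-15 \right)}}{-1171} - \frac{4978}{1485} = \frac{-14 - 15}{-1171} - \frac{4978}{1485} = \left(-29\right) \left(- \frac{1}{1171}\right) - \frac{4978}{1485} = \frac{29}{1171} - \frac{4978}{1485} = - \frac{5786173}{1738935}$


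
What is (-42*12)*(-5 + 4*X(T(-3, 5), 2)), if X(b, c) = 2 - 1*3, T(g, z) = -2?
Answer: 4536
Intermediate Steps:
X(b, c) = -1 (X(b, c) = 2 - 3 = -1)
(-42*12)*(-5 + 4*X(T(-3, 5), 2)) = (-42*12)*(-5 + 4*(-1)) = -504*(-5 - 4) = -504*(-9) = 4536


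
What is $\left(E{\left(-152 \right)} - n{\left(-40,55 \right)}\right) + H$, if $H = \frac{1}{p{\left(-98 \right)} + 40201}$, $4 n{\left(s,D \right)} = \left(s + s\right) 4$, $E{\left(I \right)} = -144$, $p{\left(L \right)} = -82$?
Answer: $- \frac{2567615}{40119} \approx -64.0$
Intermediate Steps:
$n{\left(s,D \right)} = 2 s$ ($n{\left(s,D \right)} = \frac{\left(s + s\right) 4}{4} = \frac{2 s 4}{4} = \frac{8 s}{4} = 2 s$)
$H = \frac{1}{40119}$ ($H = \frac{1}{-82 + 40201} = \frac{1}{40119} \approx 2.4926 \cdot 10^{-5}$)
$\left(E{\left(-152 \right)} - n{\left(-40,55 \right)}\right) + H = \left(-144 - 2 \left(-40\right)\right) + \frac{1}{40119} = \left(-144 - -80\right) + \frac{1}{40119} = \left(-144 + 80\right) + \frac{1}{40119} = -64 + \frac{1}{40119} = - \frac{2567615}{40119}$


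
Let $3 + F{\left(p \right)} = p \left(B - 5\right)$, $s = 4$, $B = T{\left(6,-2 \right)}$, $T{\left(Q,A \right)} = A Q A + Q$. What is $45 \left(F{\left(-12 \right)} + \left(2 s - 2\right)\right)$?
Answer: $-13365$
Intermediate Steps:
$T{\left(Q,A \right)} = Q + Q A^{2}$ ($T{\left(Q,A \right)} = Q A^{2} + Q = Q + Q A^{2}$)
$B = 30$ ($B = 6 \left(1 + \left(-2\right)^{2}\right) = 6 \left(1 + 4\right) = 6 \cdot 5 = 30$)
$F{\left(p \right)} = -3 + 25 p$ ($F{\left(p \right)} = -3 + p \left(30 - 5\right) = -3 + p 25 = -3 + 25 p$)
$45 \left(F{\left(-12 \right)} + \left(2 s - 2\right)\right) = 45 \left(\left(-3 + 25 \left(-12\right)\right) + \left(2 \cdot 4 - 2\right)\right) = 45 \left(\left(-3 - 300\right) + \left(8 - 2\right)\right) = 45 \left(-303 + 6\right) = 45 \left(-297\right) = -13365$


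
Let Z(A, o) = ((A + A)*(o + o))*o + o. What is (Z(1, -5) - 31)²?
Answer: 4096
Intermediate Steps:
Z(A, o) = o + 4*A*o² (Z(A, o) = ((2*A)*(2*o))*o + o = (4*A*o)*o + o = 4*A*o² + o = o + 4*A*o²)
(Z(1, -5) - 31)² = (-5*(1 + 4*1*(-5)) - 31)² = (-5*(1 - 20) - 31)² = (-5*(-19) - 31)² = (95 - 31)² = 64² = 4096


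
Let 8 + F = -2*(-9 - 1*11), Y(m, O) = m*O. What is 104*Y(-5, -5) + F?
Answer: 2632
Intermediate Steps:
Y(m, O) = O*m
F = 32 (F = -8 - 2*(-9 - 1*11) = -8 - 2*(-9 - 11) = -8 - 2*(-20) = -8 + 40 = 32)
104*Y(-5, -5) + F = 104*(-5*(-5)) + 32 = 104*25 + 32 = 2600 + 32 = 2632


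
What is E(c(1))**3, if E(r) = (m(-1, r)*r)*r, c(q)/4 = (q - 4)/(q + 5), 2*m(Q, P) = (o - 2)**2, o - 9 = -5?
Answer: 512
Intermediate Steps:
o = 4 (o = 9 - 5 = 4)
m(Q, P) = 2 (m(Q, P) = (4 - 2)**2/2 = (1/2)*2**2 = (1/2)*4 = 2)
c(q) = 4*(-4 + q)/(5 + q) (c(q) = 4*((q - 4)/(q + 5)) = 4*((-4 + q)/(5 + q)) = 4*(-4 + q)/(5 + q))
E(r) = 2*r**2 (E(r) = (2*r)*r = 2*r**2)
E(c(1))**3 = (2*(4*(-4 + 1)/(5 + 1))**2)**3 = (2*(4*(-3)/6)**2)**3 = (2*(4*(1/6)*(-3))**2)**3 = (2*(-2)**2)**3 = (2*4)**3 = 8**3 = 512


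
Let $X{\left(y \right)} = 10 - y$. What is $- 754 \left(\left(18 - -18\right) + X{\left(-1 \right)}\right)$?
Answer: $-35438$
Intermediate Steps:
$- 754 \left(\left(18 - -18\right) + X{\left(-1 \right)}\right) = - 754 \left(\left(18 - -18\right) + \left(10 - -1\right)\right) = - 754 \left(\left(18 + 18\right) + \left(10 + 1\right)\right) = - 754 \left(36 + 11\right) = \left(-754\right) 47 = -35438$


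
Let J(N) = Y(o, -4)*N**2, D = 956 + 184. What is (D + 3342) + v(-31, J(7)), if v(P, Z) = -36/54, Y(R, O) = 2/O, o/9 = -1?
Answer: 13444/3 ≈ 4481.3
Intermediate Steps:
o = -9 (o = 9*(-1) = -9)
D = 1140
J(N) = -N**2/2 (J(N) = (2/(-4))*N**2 = (2*(-1/4))*N**2 = -N**2/2)
v(P, Z) = -2/3 (v(P, Z) = -36*1/54 = -2/3)
(D + 3342) + v(-31, J(7)) = (1140 + 3342) - 2/3 = 4482 - 2/3 = 13444/3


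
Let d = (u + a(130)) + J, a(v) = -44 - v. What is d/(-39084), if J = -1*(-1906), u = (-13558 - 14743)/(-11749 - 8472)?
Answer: -11683691/263439188 ≈ -0.044351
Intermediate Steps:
u = 28301/20221 (u = -28301/(-20221) = -28301*(-1/20221) = 28301/20221 ≈ 1.3996)
J = 1906
d = 35051073/20221 (d = (28301/20221 + (-44 - 1*130)) + 1906 = (28301/20221 + (-44 - 130)) + 1906 = (28301/20221 - 174) + 1906 = -3490153/20221 + 1906 = 35051073/20221 ≈ 1733.4)
d/(-39084) = (35051073/20221)/(-39084) = (35051073/20221)*(-1/39084) = -11683691/263439188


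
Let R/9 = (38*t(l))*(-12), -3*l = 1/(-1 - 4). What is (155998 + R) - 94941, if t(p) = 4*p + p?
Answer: 59689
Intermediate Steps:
l = 1/15 (l = -1/(3*(-1 - 4)) = -⅓/(-5) = -⅓*(-⅕) = 1/15 ≈ 0.066667)
t(p) = 5*p
R = -1368 (R = 9*((38*(5*(1/15)))*(-12)) = 9*((38*(⅓))*(-12)) = 9*((38/3)*(-12)) = 9*(-152) = -1368)
(155998 + R) - 94941 = (155998 - 1368) - 94941 = 154630 - 94941 = 59689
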